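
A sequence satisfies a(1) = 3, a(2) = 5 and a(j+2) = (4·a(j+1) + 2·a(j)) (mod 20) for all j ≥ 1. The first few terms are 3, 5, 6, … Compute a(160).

Listing terms: a(1) = 3,  a(2) = 5,  a(3) = 6,  a(4) = 14,  a(5) = 8,  a(6) = 0,  a(7) = 16,  a(8) = 4,  a(9) = 8,  a(10) = 0.
Since (a(9), a(10)) = (a(5), a(6)) = (8, 0) (two consecutive terms determine the rest), the sequence is eventually periodic: after a pre-period of length 4 it cycles with period 4.
For j ≥ 5, a(j) depends only on (j - 5) mod 4. (160 - 5) mod 4 = 3, so a(160) = a(8) = 4.

4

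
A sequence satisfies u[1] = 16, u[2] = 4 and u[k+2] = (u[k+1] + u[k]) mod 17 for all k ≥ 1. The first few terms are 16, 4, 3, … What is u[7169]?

10

Computing terms: u[1] = 16, u[2] = 4, u[3] = 3, u[4] = 7, u[5] = 10, u[6] = 0, u[7] = 10, u[8] = 10, u[9] = 3, u[10] = 13, u[11] = 16, u[12] = 12, u[13] = 11, u[14] = 6, u[15] = 0, u[16] = 6, u[17] = 6, u[18] = 12, u[19] = 1, u[20] = 13, u[21] = 14, u[22] = 10, u[23] = 7, u[24] = 0, u[25] = 7, u[26] = 7, u[27] = 14, u[28] = 4, u[29] = 1, u[30] = 5, u[31] = 6, u[32] = 11, u[33] = 0, u[34] = 11, u[35] = 11, u[36] = 5, u[37] = 16, u[38] = 4.
Since (u[37], u[38]) = (u[1], u[2]) = (16, 4) (two consecutive terms determine the rest), the sequence is periodic with period 36.
(7169 - 1) mod 36 = 4, so u[7169] = u[5] = 10.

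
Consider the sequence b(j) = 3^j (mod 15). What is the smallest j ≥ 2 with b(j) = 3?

We have b(1) = 3; b(2) = 9; b(3) = 12; b(4) = 6; b(5) = 3.
Since b(5) = b(1) = 3, the sequence is periodic with period 4.
The value 3 next appears (with j ≥ 2) at b(5).

5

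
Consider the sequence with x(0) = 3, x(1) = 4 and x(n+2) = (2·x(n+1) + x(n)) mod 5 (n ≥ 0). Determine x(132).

3

Listing terms: x(0) = 3, x(1) = 4, x(2) = 1, x(3) = 1, x(4) = 3, x(5) = 2, x(6) = 2, x(7) = 1, x(8) = 4, x(9) = 4, x(10) = 2, x(11) = 3, x(12) = 3, x(13) = 4.
The sequence repeats with period 12.
(132 - 0) mod 12 = 0, so x(132) = x(0) = 3.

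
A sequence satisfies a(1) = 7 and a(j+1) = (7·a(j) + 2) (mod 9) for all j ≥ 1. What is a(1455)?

5

a(1) = 7,  a(2) = 6,  a(3) = 8,  a(4) = 4,  a(5) = 3,  a(6) = 5,  a(7) = 1,  a(8) = 0,  a(9) = 2,  a(10) = 7.
The sequence repeats with period 9.
So a(1455) = a(1 + ((1455-1) mod 9)) = a(6) = 5.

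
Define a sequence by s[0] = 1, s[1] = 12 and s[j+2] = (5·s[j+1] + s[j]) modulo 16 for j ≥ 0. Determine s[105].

We have s[0] = 1,  s[1] = 12,  s[2] = 13,  s[3] = 13,  s[4] = 14,  s[5] = 3,  s[6] = 13,  s[7] = 4,  s[8] = 1,  s[9] = 9,  s[10] = 14,  s[11] = 15,  s[12] = 9,  s[13] = 12,  s[14] = 5,  s[15] = 5,  s[16] = 14,  s[17] = 11,  s[18] = 5,  s[19] = 4,  s[20] = 9,  s[21] = 1,  s[22] = 14,  s[23] = 7,  s[24] = 1,  s[25] = 12.
Since (s[24], s[25]) = (s[0], s[1]) = (1, 12) (two consecutive terms determine the rest), the sequence is periodic with period 24.
So s[105] = s[0 + ((105-0) mod 24)] = s[9] = 9.

9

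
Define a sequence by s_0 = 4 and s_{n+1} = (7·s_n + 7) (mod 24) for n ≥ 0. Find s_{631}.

11

Computing terms: s_0 = 4; s_1 = 11; s_2 = 12; s_3 = 19; s_4 = 20; s_5 = 3; s_6 = 4.
Since s_6 = s_0 = 4, the sequence is periodic with period 6.
So s_{631} = s_{0 + ((631-0) mod 6)} = s_1 = 11.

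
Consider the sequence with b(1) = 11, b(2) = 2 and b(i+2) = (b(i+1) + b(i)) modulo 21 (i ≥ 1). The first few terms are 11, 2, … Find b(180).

b(1) = 11; b(2) = 2; b(3) = 13; b(4) = 15; b(5) = 7; b(6) = 1; b(7) = 8; b(8) = 9; b(9) = 17; b(10) = 5; b(11) = 1; b(12) = 6; b(13) = 7; b(14) = 13; b(15) = 20; b(16) = 12; b(17) = 11; b(18) = 2.
The sequence repeats with period 16.
So b(180) = b(1 + ((180-1) mod 16)) = b(4) = 15.

15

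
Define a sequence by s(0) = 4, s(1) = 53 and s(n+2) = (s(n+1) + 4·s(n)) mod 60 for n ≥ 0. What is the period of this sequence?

Computing terms: s(0) = 4, s(1) = 53, s(2) = 9, s(3) = 41, s(4) = 17, s(5) = 1, s(6) = 9, s(7) = 13, s(8) = 49, s(9) = 41, s(10) = 57, s(11) = 41, s(12) = 29, s(13) = 13, s(14) = 9, s(15) = 1, s(16) = 37, s(17) = 41, s(18) = 9, s(19) = 53, s(20) = 29, s(21) = 1, s(22) = 57, s(23) = 1, s(24) = 49, s(25) = 53, s(26) = 9.
Since (s(25), s(26)) = (s(1), s(2)) = (53, 9) (two consecutive terms determine the rest), the sequence is eventually periodic: after a pre-period of length 1 it cycles with period 24.

24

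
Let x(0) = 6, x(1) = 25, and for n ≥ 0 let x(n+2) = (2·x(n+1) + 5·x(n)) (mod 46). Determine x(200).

We have x(0) = 6, x(1) = 25, x(2) = 34, x(3) = 9, x(4) = 4, x(5) = 7, x(6) = 34, x(7) = 11, x(8) = 8, x(9) = 25, x(10) = 44, x(11) = 29, x(12) = 2, x(13) = 11, x(14) = 32, x(15) = 27, x(16) = 30, x(17) = 11, x(18) = 34, x(19) = 31, x(20) = 2, x(21) = 21, x(22) = 6, x(23) = 25.
The sequence repeats with period 22.
(200 - 0) mod 22 = 2, so x(200) = x(2) = 34.

34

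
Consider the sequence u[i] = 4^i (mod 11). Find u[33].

9

Computing terms: u[1] = 4; u[2] = 5; u[3] = 9; u[4] = 3; u[5] = 1; u[6] = 4.
Since u[6] = u[1] = 4, the sequence is periodic with period 5.
(33 - 1) mod 5 = 2, so u[33] = u[3] = 9.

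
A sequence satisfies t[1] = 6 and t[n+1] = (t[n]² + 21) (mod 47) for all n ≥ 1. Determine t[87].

24

t[1] = 6; t[2] = 10; t[3] = 27; t[4] = 45; t[5] = 25; t[6] = 35; t[7] = 24; t[8] = 33; t[9] = 29; t[10] = 16; t[11] = 42; t[12] = 46; t[13] = 22; t[14] = 35.
Since t[14] = t[6] = 35, the sequence is eventually periodic: after a pre-period of length 5 it cycles with period 8.
For n ≥ 6, t[n] depends only on (n - 6) mod 8. (87 - 6) mod 8 = 1, so t[87] = t[7] = 24.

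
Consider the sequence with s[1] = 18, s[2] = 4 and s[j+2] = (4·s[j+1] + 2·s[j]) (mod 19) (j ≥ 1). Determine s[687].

Listing terms: s[1] = 18,  s[2] = 4,  s[3] = 14,  s[4] = 7,  s[5] = 18,  s[6] = 10,  s[7] = 0,  s[8] = 1,  s[9] = 4,  s[10] = 18,  s[11] = 4.
The sequence repeats with period 9.
So s[687] = s[1 + ((687-1) mod 9)] = s[3] = 14.

14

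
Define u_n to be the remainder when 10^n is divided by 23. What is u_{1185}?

Listing terms: u_1 = 10, u_2 = 8, u_3 = 11, u_4 = 18, u_5 = 19, u_6 = 6, u_7 = 14, u_8 = 2, u_9 = 20, u_{10} = 16, u_{11} = 22, u_{12} = 13, u_{13} = 15, u_{14} = 12, u_{15} = 5, u_{16} = 4, u_{17} = 17, u_{18} = 9, u_{19} = 21, u_{20} = 3, u_{21} = 7, u_{22} = 1, u_{23} = 10.
Since u_{23} = u_1 = 10, the sequence is periodic with period 22.
(1185 - 1) mod 22 = 18, so u_{1185} = u_{19} = 21.

21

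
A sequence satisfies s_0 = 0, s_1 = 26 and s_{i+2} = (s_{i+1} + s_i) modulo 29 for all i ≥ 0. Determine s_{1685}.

14

Computing terms: s_0 = 0, s_1 = 26, s_2 = 26, s_3 = 23, s_4 = 20, s_5 = 14, s_6 = 5, s_7 = 19, s_8 = 24, s_9 = 14, s_{10} = 9, s_{11} = 23, s_{12} = 3, s_{13} = 26, s_{14} = 0, s_{15} = 26.
The sequence repeats with period 14.
(1685 - 0) mod 14 = 5, so s_{1685} = s_5 = 14.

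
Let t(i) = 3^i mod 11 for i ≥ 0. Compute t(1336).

3

We have t(0) = 1,  t(1) = 3,  t(2) = 9,  t(3) = 5,  t(4) = 4,  t(5) = 1.
The sequence repeats with period 5.
So t(1336) = t(0 + ((1336-0) mod 5)) = t(1) = 3.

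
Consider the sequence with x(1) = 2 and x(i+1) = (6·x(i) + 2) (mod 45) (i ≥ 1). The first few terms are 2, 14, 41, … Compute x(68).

Listing terms: x(1) = 2; x(2) = 14; x(3) = 41; x(4) = 23; x(5) = 5; x(6) = 32; x(7) = 14.
Since x(7) = x(2) = 14, the sequence is eventually periodic: after a pre-period of length 1 it cycles with period 5.
For i ≥ 2, x(i) depends only on (i - 2) mod 5. (68 - 2) mod 5 = 1, so x(68) = x(3) = 41.

41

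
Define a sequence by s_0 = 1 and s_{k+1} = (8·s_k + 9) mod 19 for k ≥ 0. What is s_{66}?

1

s_0 = 1; s_1 = 17; s_2 = 12; s_3 = 10; s_4 = 13; s_5 = 18; s_6 = 1.
The sequence repeats with period 6.
So s_{66} = s_{0 + ((66-0) mod 6)} = s_0 = 1.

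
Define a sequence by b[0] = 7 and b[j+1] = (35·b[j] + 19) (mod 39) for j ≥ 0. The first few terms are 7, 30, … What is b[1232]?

16

Computing terms: b[0] = 7; b[1] = 30; b[2] = 16; b[3] = 33; b[4] = 4; b[5] = 3; b[6] = 7.
The sequence repeats with period 6.
So b[1232] = b[0 + ((1232-0) mod 6)] = b[2] = 16.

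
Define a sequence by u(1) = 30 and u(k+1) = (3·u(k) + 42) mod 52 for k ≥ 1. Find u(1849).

u(1) = 30,  u(2) = 28,  u(3) = 22,  u(4) = 4,  u(5) = 2,  u(6) = 48,  u(7) = 30.
Since u(7) = u(1) = 30, the sequence is periodic with period 6.
So u(1849) = u(1 + ((1849-1) mod 6)) = u(1) = 30.

30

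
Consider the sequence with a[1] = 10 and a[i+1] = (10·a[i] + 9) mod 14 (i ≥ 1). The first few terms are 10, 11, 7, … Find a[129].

Listing terms: a[1] = 10, a[2] = 11, a[3] = 7, a[4] = 9, a[5] = 1, a[6] = 5, a[7] = 3, a[8] = 11.
Since a[8] = a[2] = 11, the sequence is eventually periodic: after a pre-period of length 1 it cycles with period 6.
For i ≥ 2, a[i] depends only on (i - 2) mod 6. (129 - 2) mod 6 = 1, so a[129] = a[3] = 7.

7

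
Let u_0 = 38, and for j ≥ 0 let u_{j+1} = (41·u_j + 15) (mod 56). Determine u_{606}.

24

u_0 = 38; u_1 = 5; u_2 = 52; u_3 = 19; u_4 = 10; u_5 = 33; u_6 = 24; u_7 = 47; u_8 = 38.
Since u_8 = u_0 = 38, the sequence is periodic with period 8.
(606 - 0) mod 8 = 6, so u_{606} = u_6 = 24.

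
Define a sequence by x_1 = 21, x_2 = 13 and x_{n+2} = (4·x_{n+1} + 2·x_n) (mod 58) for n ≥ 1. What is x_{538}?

x_1 = 21,  x_2 = 13,  x_3 = 36,  x_4 = 54,  x_5 = 56,  x_6 = 42,  x_7 = 48,  x_8 = 44,  x_9 = 40,  x_{10} = 16,  x_{11} = 28,  x_{12} = 28,  x_{13} = 52,  x_{14} = 32,  x_{15} = 0,  x_{16} = 6,  x_{17} = 24,  x_{18} = 50,  x_{19} = 16,  x_{20} = 48,  x_{21} = 50,  x_{22} = 6,  x_{23} = 8,  x_{24} = 44,  x_{25} = 18,  x_{26} = 44,  x_{27} = 38,  x_{28} = 8,  x_{29} = 50,  x_{30} = 42,  x_{31} = 36,  x_{32} = 54.
Since (x_{31}, x_{32}) = (x_3, x_4) = (36, 54) (two consecutive terms determine the rest), the sequence is eventually periodic: after a pre-period of length 2 it cycles with period 28.
For n ≥ 3, x_n depends only on (n - 3) mod 28. (538 - 3) mod 28 = 3, so x_{538} = x_6 = 42.

42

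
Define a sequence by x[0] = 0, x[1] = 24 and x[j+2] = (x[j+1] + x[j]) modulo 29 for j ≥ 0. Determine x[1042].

18

Listing terms: x[0] = 0, x[1] = 24, x[2] = 24, x[3] = 19, x[4] = 14, x[5] = 4, x[6] = 18, x[7] = 22, x[8] = 11, x[9] = 4, x[10] = 15, x[11] = 19, x[12] = 5, x[13] = 24, x[14] = 0, x[15] = 24.
The sequence repeats with period 14.
So x[1042] = x[0 + ((1042-0) mod 14)] = x[6] = 18.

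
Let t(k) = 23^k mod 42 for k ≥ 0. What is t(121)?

Computing terms: t(0) = 1,  t(1) = 23,  t(2) = 25,  t(3) = 29,  t(4) = 37,  t(5) = 11,  t(6) = 1.
Since t(6) = t(0) = 1, the sequence is periodic with period 6.
(121 - 0) mod 6 = 1, so t(121) = t(1) = 23.

23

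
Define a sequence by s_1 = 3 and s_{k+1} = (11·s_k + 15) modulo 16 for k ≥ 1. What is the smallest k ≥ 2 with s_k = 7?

Listing terms: s_1 = 3,  s_2 = 0,  s_3 = 15,  s_4 = 4,  s_5 = 11,  s_6 = 8,  s_7 = 7,  s_8 = 12,  s_9 = 3.
The sequence repeats with period 8.
The value 7 first appears (with k ≥ 2) at s_7.

7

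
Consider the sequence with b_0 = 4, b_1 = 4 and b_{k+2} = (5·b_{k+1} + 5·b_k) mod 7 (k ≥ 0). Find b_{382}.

Listing terms: b_0 = 4; b_1 = 4; b_2 = 5; b_3 = 3; b_4 = 5; b_5 = 5; b_6 = 1; b_7 = 2; b_8 = 1; b_9 = 1; b_{10} = 3; b_{11} = 6; b_{12} = 3; b_{13} = 3; b_{14} = 2; b_{15} = 4; b_{16} = 2; b_{17} = 2; b_{18} = 6; b_{19} = 5; b_{20} = 6; b_{21} = 6; b_{22} = 4; b_{23} = 1; b_{24} = 4; b_{25} = 4.
Since (b_{24}, b_{25}) = (b_0, b_1) = (4, 4) (two consecutive terms determine the rest), the sequence is periodic with period 24.
So b_{382} = b_{0 + ((382-0) mod 24)} = b_{22} = 4.

4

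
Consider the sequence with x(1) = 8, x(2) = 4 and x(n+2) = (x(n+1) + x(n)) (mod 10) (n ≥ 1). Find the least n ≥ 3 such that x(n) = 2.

We have x(1) = 8,  x(2) = 4,  x(3) = 2,  x(4) = 6,  x(5) = 8,  x(6) = 4.
The sequence repeats with period 4.
The value 2 first appears (with n ≥ 3) at x(3).

3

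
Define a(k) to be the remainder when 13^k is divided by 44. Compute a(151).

We have a(0) = 1,  a(1) = 13,  a(2) = 37,  a(3) = 41,  a(4) = 5,  a(5) = 21,  a(6) = 9,  a(7) = 29,  a(8) = 25,  a(9) = 17,  a(10) = 1.
Since a(10) = a(0) = 1, the sequence is periodic with period 10.
So a(151) = a(0 + ((151-0) mod 10)) = a(1) = 13.

13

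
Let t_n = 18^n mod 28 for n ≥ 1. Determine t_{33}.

8

We have t_1 = 18,  t_2 = 16,  t_3 = 8,  t_4 = 4,  t_5 = 16.
Since t_5 = t_2 = 16, the sequence is eventually periodic: after a pre-period of length 1 it cycles with period 3.
For n ≥ 2, t_n depends only on (n - 2) mod 3. (33 - 2) mod 3 = 1, so t_{33} = t_3 = 8.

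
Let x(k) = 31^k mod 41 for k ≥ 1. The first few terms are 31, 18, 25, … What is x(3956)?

10

Computing terms: x(1) = 31, x(2) = 18, x(3) = 25, x(4) = 37, x(5) = 40, x(6) = 10, x(7) = 23, x(8) = 16, x(9) = 4, x(10) = 1, x(11) = 31.
Since x(11) = x(1) = 31, the sequence is periodic with period 10.
So x(3956) = x(1 + ((3956-1) mod 10)) = x(6) = 10.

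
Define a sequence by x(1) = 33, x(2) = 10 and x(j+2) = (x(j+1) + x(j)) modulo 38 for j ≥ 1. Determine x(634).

x(1) = 33,  x(2) = 10,  x(3) = 5,  x(4) = 15,  x(5) = 20,  x(6) = 35,  x(7) = 17,  x(8) = 14,  x(9) = 31,  x(10) = 7,  x(11) = 0,  x(12) = 7,  x(13) = 7,  x(14) = 14,  x(15) = 21,  x(16) = 35,  x(17) = 18,  x(18) = 15,  x(19) = 33,  x(20) = 10.
The sequence repeats with period 18.
(634 - 1) mod 18 = 3, so x(634) = x(4) = 15.

15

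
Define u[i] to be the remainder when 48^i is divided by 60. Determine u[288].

36

u[0] = 1, u[1] = 48, u[2] = 24, u[3] = 12, u[4] = 36, u[5] = 48.
Since u[5] = u[1] = 48, the sequence is eventually periodic: after a pre-period of length 1 it cycles with period 4.
For i ≥ 1, u[i] depends only on (i - 1) mod 4. (288 - 1) mod 4 = 3, so u[288] = u[4] = 36.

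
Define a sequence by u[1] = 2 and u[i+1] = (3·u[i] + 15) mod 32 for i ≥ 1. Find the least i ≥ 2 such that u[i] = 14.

Computing terms: u[1] = 2,  u[2] = 21,  u[3] = 14,  u[4] = 25,  u[5] = 26,  u[6] = 29,  u[7] = 6,  u[8] = 1,  u[9] = 18,  u[10] = 5,  u[11] = 30,  u[12] = 9,  u[13] = 10,  u[14] = 13,  u[15] = 22,  u[16] = 17,  u[17] = 2.
Since u[17] = u[1] = 2, the sequence is periodic with period 16.
The value 14 first appears (with i ≥ 2) at u[3].

3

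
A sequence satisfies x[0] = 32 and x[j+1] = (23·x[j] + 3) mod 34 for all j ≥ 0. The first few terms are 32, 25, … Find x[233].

1

We have x[0] = 32, x[1] = 25, x[2] = 0, x[3] = 3, x[4] = 4, x[5] = 27, x[6] = 12, x[7] = 7, x[8] = 28, x[9] = 1, x[10] = 26, x[11] = 23, x[12] = 22, x[13] = 33, x[14] = 14, x[15] = 19, x[16] = 32.
Since x[16] = x[0] = 32, the sequence is periodic with period 16.
(233 - 0) mod 16 = 9, so x[233] = x[9] = 1.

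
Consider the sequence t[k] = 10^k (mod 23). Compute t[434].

4

t[1] = 10, t[2] = 8, t[3] = 11, t[4] = 18, t[5] = 19, t[6] = 6, t[7] = 14, t[8] = 2, t[9] = 20, t[10] = 16, t[11] = 22, t[12] = 13, t[13] = 15, t[14] = 12, t[15] = 5, t[16] = 4, t[17] = 17, t[18] = 9, t[19] = 21, t[20] = 3, t[21] = 7, t[22] = 1, t[23] = 10.
Since t[23] = t[1] = 10, the sequence is periodic with period 22.
So t[434] = t[1 + ((434-1) mod 22)] = t[16] = 4.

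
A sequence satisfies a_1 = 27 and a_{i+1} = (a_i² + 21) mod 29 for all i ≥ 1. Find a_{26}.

25

a_1 = 27, a_2 = 25, a_3 = 8, a_4 = 27.
Since a_4 = a_1 = 27, the sequence is periodic with period 3.
So a_{26} = a_{1 + ((26-1) mod 3)} = a_2 = 25.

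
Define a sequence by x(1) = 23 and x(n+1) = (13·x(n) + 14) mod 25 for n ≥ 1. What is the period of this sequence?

Computing terms: x(1) = 23, x(2) = 13, x(3) = 8, x(4) = 18, x(5) = 23.
The sequence repeats with period 4.

4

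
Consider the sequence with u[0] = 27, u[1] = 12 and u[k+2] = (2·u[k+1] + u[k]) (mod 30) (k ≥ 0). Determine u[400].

9

We have u[0] = 27, u[1] = 12, u[2] = 21, u[3] = 24, u[4] = 9, u[5] = 12, u[6] = 3, u[7] = 18, u[8] = 9, u[9] = 6, u[10] = 21, u[11] = 18, u[12] = 27, u[13] = 12.
Since (u[12], u[13]) = (u[0], u[1]) = (27, 12) (two consecutive terms determine the rest), the sequence is periodic with period 12.
(400 - 0) mod 12 = 4, so u[400] = u[4] = 9.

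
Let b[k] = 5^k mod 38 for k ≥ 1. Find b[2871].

1

Computing terms: b[1] = 5,  b[2] = 25,  b[3] = 11,  b[4] = 17,  b[5] = 9,  b[6] = 7,  b[7] = 35,  b[8] = 23,  b[9] = 1,  b[10] = 5.
Since b[10] = b[1] = 5, the sequence is periodic with period 9.
(2871 - 1) mod 9 = 8, so b[2871] = b[9] = 1.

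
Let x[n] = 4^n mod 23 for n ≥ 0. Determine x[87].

6

Listing terms: x[0] = 1, x[1] = 4, x[2] = 16, x[3] = 18, x[4] = 3, x[5] = 12, x[6] = 2, x[7] = 8, x[8] = 9, x[9] = 13, x[10] = 6, x[11] = 1.
The sequence repeats with period 11.
So x[87] = x[0 + ((87-0) mod 11)] = x[10] = 6.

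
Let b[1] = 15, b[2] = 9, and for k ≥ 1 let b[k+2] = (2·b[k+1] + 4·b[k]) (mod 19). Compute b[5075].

4

Listing terms: b[1] = 15, b[2] = 9, b[3] = 2, b[4] = 2, b[5] = 12, b[6] = 13, b[7] = 17, b[8] = 10, b[9] = 12, b[10] = 7, b[11] = 5, b[12] = 0, b[13] = 1, b[14] = 2, b[15] = 8, b[16] = 5, b[17] = 4, b[18] = 9, b[19] = 15, b[20] = 9.
Since (b[19], b[20]) = (b[1], b[2]) = (15, 9) (two consecutive terms determine the rest), the sequence is periodic with period 18.
(5075 - 1) mod 18 = 16, so b[5075] = b[17] = 4.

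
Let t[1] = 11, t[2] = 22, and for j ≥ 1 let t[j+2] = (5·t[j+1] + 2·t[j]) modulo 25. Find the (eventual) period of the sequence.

Computing terms: t[1] = 11, t[2] = 22, t[3] = 7, t[4] = 4, t[5] = 9, t[6] = 3, t[7] = 8, t[8] = 21, t[9] = 21, t[10] = 22, t[11] = 2, t[12] = 4, t[13] = 24, t[14] = 3, t[15] = 13, t[16] = 21, t[17] = 6, t[18] = 22, t[19] = 22, t[20] = 4, t[21] = 14, t[22] = 3, t[23] = 18, t[24] = 21, t[25] = 16, t[26] = 22, t[27] = 17, t[28] = 4, t[29] = 4, t[30] = 3, t[31] = 23, t[32] = 21, t[33] = 1, t[34] = 22, t[35] = 12, t[36] = 4, t[37] = 19, t[38] = 3, t[39] = 3, t[40] = 21, t[41] = 11, t[42] = 22.
The sequence repeats with period 40.

40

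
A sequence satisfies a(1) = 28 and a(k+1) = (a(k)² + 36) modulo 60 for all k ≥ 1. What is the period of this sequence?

We have a(1) = 28; a(2) = 40; a(3) = 16; a(4) = 52; a(5) = 40.
Since a(5) = a(2) = 40, the sequence is eventually periodic: after a pre-period of length 1 it cycles with period 3.

3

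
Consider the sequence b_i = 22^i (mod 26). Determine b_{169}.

22

Listing terms: b_0 = 1,  b_1 = 22,  b_2 = 16,  b_3 = 14,  b_4 = 22.
Since b_4 = b_1 = 22, the sequence is eventually periodic: after a pre-period of length 1 it cycles with period 3.
For i ≥ 1, b_i depends only on (i - 1) mod 3. (169 - 1) mod 3 = 0, so b_{169} = b_1 = 22.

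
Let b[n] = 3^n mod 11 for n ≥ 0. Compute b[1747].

9

We have b[0] = 1, b[1] = 3, b[2] = 9, b[3] = 5, b[4] = 4, b[5] = 1.
Since b[5] = b[0] = 1, the sequence is periodic with period 5.
(1747 - 0) mod 5 = 2, so b[1747] = b[2] = 9.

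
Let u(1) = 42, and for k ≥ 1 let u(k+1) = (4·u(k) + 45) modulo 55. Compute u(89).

Listing terms: u(1) = 42, u(2) = 48, u(3) = 17, u(4) = 3, u(5) = 2, u(6) = 53, u(7) = 37, u(8) = 28, u(9) = 47, u(10) = 13, u(11) = 42.
The sequence repeats with period 10.
(89 - 1) mod 10 = 8, so u(89) = u(9) = 47.

47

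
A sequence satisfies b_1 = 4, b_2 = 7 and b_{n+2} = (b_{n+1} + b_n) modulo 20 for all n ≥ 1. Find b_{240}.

3

Listing terms: b_1 = 4, b_2 = 7, b_3 = 11, b_4 = 18, b_5 = 9, b_6 = 7, b_7 = 16, b_8 = 3, b_9 = 19, b_{10} = 2, b_{11} = 1, b_{12} = 3, b_{13} = 4, b_{14} = 7.
Since (b_{13}, b_{14}) = (b_1, b_2) = (4, 7) (two consecutive terms determine the rest), the sequence is periodic with period 12.
So b_{240} = b_{1 + ((240-1) mod 12)} = b_{12} = 3.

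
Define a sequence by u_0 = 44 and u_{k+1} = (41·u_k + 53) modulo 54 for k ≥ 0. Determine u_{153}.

33

Computing terms: u_0 = 44, u_1 = 21, u_2 = 50, u_3 = 51, u_4 = 38, u_5 = 45, u_6 = 8, u_7 = 3, u_8 = 14, u_9 = 33, u_{10} = 2, u_{11} = 27, u_{12} = 26, u_{13} = 39, u_{14} = 32, u_{15} = 15, u_{16} = 20, u_{17} = 9, u_{18} = 44.
The sequence repeats with period 18.
(153 - 0) mod 18 = 9, so u_{153} = u_9 = 33.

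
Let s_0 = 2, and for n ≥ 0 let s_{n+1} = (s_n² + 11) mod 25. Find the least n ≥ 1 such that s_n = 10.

4

Listing terms: s_0 = 2,  s_1 = 15,  s_2 = 11,  s_3 = 7,  s_4 = 10,  s_5 = 11.
Since s_5 = s_2 = 11, the sequence is eventually periodic: after a pre-period of length 2 it cycles with period 3.
The value 10 first appears (with n ≥ 1) at s_4.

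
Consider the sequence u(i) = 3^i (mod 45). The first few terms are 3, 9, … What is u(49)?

18

Listing terms: u(1) = 3, u(2) = 9, u(3) = 27, u(4) = 36, u(5) = 18, u(6) = 9.
Since u(6) = u(2) = 9, the sequence is eventually periodic: after a pre-period of length 1 it cycles with period 4.
For i ≥ 2, u(i) depends only on (i - 2) mod 4. (49 - 2) mod 4 = 3, so u(49) = u(5) = 18.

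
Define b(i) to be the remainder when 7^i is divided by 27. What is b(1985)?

13

We have b(0) = 1, b(1) = 7, b(2) = 22, b(3) = 19, b(4) = 25, b(5) = 13, b(6) = 10, b(7) = 16, b(8) = 4, b(9) = 1.
The sequence repeats with period 9.
(1985 - 0) mod 9 = 5, so b(1985) = b(5) = 13.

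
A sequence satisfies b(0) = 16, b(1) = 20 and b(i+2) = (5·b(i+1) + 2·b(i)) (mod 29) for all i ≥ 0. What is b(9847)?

Computing terms: b(0) = 16,  b(1) = 20,  b(2) = 16,  b(3) = 4,  b(4) = 23,  b(5) = 7,  b(6) = 23,  b(7) = 13,  b(8) = 24,  b(9) = 1,  b(10) = 24,  b(11) = 6,  b(12) = 20,  b(13) = 25,  b(14) = 20,  b(15) = 5,  b(16) = 7,  b(17) = 16,  b(18) = 7,  b(19) = 9,  b(20) = 1,  b(21) = 23,  b(22) = 1,  b(23) = 22,  b(24) = 25,  b(25) = 24,  b(26) = 25,  b(27) = 28,  b(28) = 16,  b(29) = 20.
The sequence repeats with period 28.
(9847 - 0) mod 28 = 19, so b(9847) = b(19) = 9.

9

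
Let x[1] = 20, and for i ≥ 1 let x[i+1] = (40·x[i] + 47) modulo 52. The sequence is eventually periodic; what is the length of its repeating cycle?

x[1] = 20, x[2] = 15, x[3] = 23, x[4] = 31, x[5] = 39, x[6] = 47, x[7] = 3, x[8] = 11, x[9] = 19, x[10] = 27, x[11] = 35, x[12] = 43, x[13] = 51, x[14] = 7, x[15] = 15.
Since x[15] = x[2] = 15, the sequence is eventually periodic: after a pre-period of length 1 it cycles with period 13.

13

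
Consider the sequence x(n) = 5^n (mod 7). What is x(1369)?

5

Computing terms: x(1) = 5, x(2) = 4, x(3) = 6, x(4) = 2, x(5) = 3, x(6) = 1, x(7) = 5.
The sequence repeats with period 6.
(1369 - 1) mod 6 = 0, so x(1369) = x(1) = 5.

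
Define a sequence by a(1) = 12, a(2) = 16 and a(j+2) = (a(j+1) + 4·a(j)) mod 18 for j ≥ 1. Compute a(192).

10

Listing terms: a(1) = 12; a(2) = 16; a(3) = 10; a(4) = 2; a(5) = 6; a(6) = 14; a(7) = 2; a(8) = 4; a(9) = 12; a(10) = 10; a(11) = 4; a(12) = 8; a(13) = 6; a(14) = 2; a(15) = 8; a(16) = 16; a(17) = 12; a(18) = 4; a(19) = 16; a(20) = 14; a(21) = 6; a(22) = 8; a(23) = 14; a(24) = 10; a(25) = 12; a(26) = 16.
The sequence repeats with period 24.
So a(192) = a(1 + ((192-1) mod 24)) = a(24) = 10.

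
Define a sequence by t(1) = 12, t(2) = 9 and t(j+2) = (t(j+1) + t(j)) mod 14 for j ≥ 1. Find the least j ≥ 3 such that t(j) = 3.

8

We have t(1) = 12; t(2) = 9; t(3) = 7; t(4) = 2; t(5) = 9; t(6) = 11; t(7) = 6; t(8) = 3; t(9) = 9; t(10) = 12; t(11) = 7; t(12) = 5; t(13) = 12; t(14) = 3; t(15) = 1; t(16) = 4; t(17) = 5; t(18) = 9; t(19) = 0; t(20) = 9; t(21) = 9; t(22) = 4; t(23) = 13; t(24) = 3; t(25) = 2; t(26) = 5; t(27) = 7; t(28) = 12; t(29) = 5; t(30) = 3; t(31) = 8; t(32) = 11; t(33) = 5; t(34) = 2; t(35) = 7; t(36) = 9; t(37) = 2; t(38) = 11; t(39) = 13; t(40) = 10; t(41) = 9; t(42) = 5; t(43) = 0; t(44) = 5; t(45) = 5; t(46) = 10; t(47) = 1; t(48) = 11; t(49) = 12; t(50) = 9.
The sequence repeats with period 48.
The value 3 first appears (with j ≥ 3) at t(8).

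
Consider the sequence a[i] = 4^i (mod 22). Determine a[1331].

4

a[1] = 4, a[2] = 16, a[3] = 20, a[4] = 14, a[5] = 12, a[6] = 4.
The sequence repeats with period 5.
(1331 - 1) mod 5 = 0, so a[1331] = a[1] = 4.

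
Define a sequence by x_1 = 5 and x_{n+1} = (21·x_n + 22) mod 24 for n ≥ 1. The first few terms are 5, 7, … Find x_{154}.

We have x_1 = 5,  x_2 = 7,  x_3 = 1,  x_4 = 19,  x_5 = 13,  x_6 = 7.
Since x_6 = x_2 = 7, the sequence is eventually periodic: after a pre-period of length 1 it cycles with period 4.
For n ≥ 2, x_n depends only on (n - 2) mod 4. (154 - 2) mod 4 = 0, so x_{154} = x_2 = 7.

7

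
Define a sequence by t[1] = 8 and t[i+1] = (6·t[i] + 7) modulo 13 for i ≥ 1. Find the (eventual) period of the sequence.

12

Computing terms: t[1] = 8; t[2] = 3; t[3] = 12; t[4] = 1; t[5] = 0; t[6] = 7; t[7] = 10; t[8] = 2; t[9] = 6; t[10] = 4; t[11] = 5; t[12] = 11; t[13] = 8.
The sequence repeats with period 12.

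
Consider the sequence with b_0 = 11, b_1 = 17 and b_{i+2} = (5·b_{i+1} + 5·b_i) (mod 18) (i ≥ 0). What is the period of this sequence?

Listing terms: b_0 = 11, b_1 = 17, b_2 = 14, b_3 = 11, b_4 = 17.
The sequence repeats with period 3.

3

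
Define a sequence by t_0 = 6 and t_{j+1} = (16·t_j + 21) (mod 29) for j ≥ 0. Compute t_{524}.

We have t_0 = 6, t_1 = 1, t_2 = 8, t_3 = 4, t_4 = 27, t_5 = 18, t_6 = 19, t_7 = 6.
Since t_7 = t_0 = 6, the sequence is periodic with period 7.
(524 - 0) mod 7 = 6, so t_{524} = t_6 = 19.

19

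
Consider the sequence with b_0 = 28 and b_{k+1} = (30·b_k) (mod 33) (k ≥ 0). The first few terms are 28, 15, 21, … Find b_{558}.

30

Computing terms: b_0 = 28,  b_1 = 15,  b_2 = 21,  b_3 = 3,  b_4 = 24,  b_5 = 27,  b_6 = 18,  b_7 = 12,  b_8 = 30,  b_9 = 9,  b_{10} = 6,  b_{11} = 15.
Since b_{11} = b_1 = 15, the sequence is eventually periodic: after a pre-period of length 1 it cycles with period 10.
For k ≥ 1, b_k depends only on (k - 1) mod 10. (558 - 1) mod 10 = 7, so b_{558} = b_8 = 30.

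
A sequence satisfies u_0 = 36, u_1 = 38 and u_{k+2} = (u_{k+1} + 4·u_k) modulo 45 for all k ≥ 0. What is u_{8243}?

13

Computing terms: u_0 = 36, u_1 = 38, u_2 = 2, u_3 = 19, u_4 = 27, u_5 = 13, u_6 = 31, u_7 = 38, u_8 = 27, u_9 = 44, u_{10} = 17, u_{11} = 13, u_{12} = 36, u_{13} = 43, u_{14} = 7, u_{15} = 44, u_{16} = 27, u_{17} = 23, u_{18} = 41, u_{19} = 43, u_{20} = 27, u_{21} = 19, u_{22} = 37, u_{23} = 23, u_{24} = 36, u_{25} = 38.
Since (u_{24}, u_{25}) = (u_0, u_1) = (36, 38) (two consecutive terms determine the rest), the sequence is periodic with period 24.
So u_{8243} = u_{0 + ((8243-0) mod 24)} = u_{11} = 13.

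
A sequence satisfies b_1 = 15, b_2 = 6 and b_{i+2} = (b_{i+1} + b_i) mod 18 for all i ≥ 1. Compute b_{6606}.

3

We have b_1 = 15, b_2 = 6, b_3 = 3, b_4 = 9, b_5 = 12, b_6 = 3, b_7 = 15, b_8 = 0, b_9 = 15, b_{10} = 15, b_{11} = 12, b_{12} = 9, b_{13} = 3, b_{14} = 12, b_{15} = 15, b_{16} = 9, b_{17} = 6, b_{18} = 15, b_{19} = 3, b_{20} = 0, b_{21} = 3, b_{22} = 3, b_{23} = 6, b_{24} = 9, b_{25} = 15, b_{26} = 6.
The sequence repeats with period 24.
(6606 - 1) mod 24 = 5, so b_{6606} = b_6 = 3.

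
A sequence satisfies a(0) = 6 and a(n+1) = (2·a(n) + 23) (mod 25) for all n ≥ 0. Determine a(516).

21

a(0) = 6, a(1) = 10, a(2) = 18, a(3) = 9, a(4) = 16, a(5) = 5, a(6) = 8, a(7) = 14, a(8) = 1, a(9) = 0, a(10) = 23, a(11) = 19, a(12) = 11, a(13) = 20, a(14) = 13, a(15) = 24, a(16) = 21, a(17) = 15, a(18) = 3, a(19) = 4, a(20) = 6.
Since a(20) = a(0) = 6, the sequence is periodic with period 20.
So a(516) = a(0 + ((516-0) mod 20)) = a(16) = 21.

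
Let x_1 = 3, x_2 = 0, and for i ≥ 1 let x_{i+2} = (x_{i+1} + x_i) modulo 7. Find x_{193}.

3

Listing terms: x_1 = 3, x_2 = 0, x_3 = 3, x_4 = 3, x_5 = 6, x_6 = 2, x_7 = 1, x_8 = 3, x_9 = 4, x_{10} = 0, x_{11} = 4, x_{12} = 4, x_{13} = 1, x_{14} = 5, x_{15} = 6, x_{16} = 4, x_{17} = 3, x_{18} = 0.
Since (x_{17}, x_{18}) = (x_1, x_2) = (3, 0) (two consecutive terms determine the rest), the sequence is periodic with period 16.
So x_{193} = x_{1 + ((193-1) mod 16)} = x_1 = 3.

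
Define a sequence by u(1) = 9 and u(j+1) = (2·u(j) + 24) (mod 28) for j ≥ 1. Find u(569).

u(1) = 9,  u(2) = 14,  u(3) = 24,  u(4) = 16,  u(5) = 0,  u(6) = 24.
Since u(6) = u(3) = 24, the sequence is eventually periodic: after a pre-period of length 2 it cycles with period 3.
For j ≥ 3, u(j) depends only on (j - 3) mod 3. (569 - 3) mod 3 = 2, so u(569) = u(5) = 0.

0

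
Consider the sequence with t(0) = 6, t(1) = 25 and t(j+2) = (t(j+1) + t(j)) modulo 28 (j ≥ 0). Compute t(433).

25

We have t(0) = 6, t(1) = 25, t(2) = 3, t(3) = 0, t(4) = 3, t(5) = 3, t(6) = 6, t(7) = 9, t(8) = 15, t(9) = 24, t(10) = 11, t(11) = 7, t(12) = 18, t(13) = 25, t(14) = 15, t(15) = 12, t(16) = 27, t(17) = 11, t(18) = 10, t(19) = 21, t(20) = 3, t(21) = 24, t(22) = 27, t(23) = 23, t(24) = 22, t(25) = 17, t(26) = 11, t(27) = 0, t(28) = 11, t(29) = 11, t(30) = 22, t(31) = 5, t(32) = 27, t(33) = 4, t(34) = 3, t(35) = 7, t(36) = 10, t(37) = 17, t(38) = 27, t(39) = 16, t(40) = 15, t(41) = 3, t(42) = 18, t(43) = 21, t(44) = 11, t(45) = 4, t(46) = 15, t(47) = 19, t(48) = 6, t(49) = 25.
Since (t(48), t(49)) = (t(0), t(1)) = (6, 25) (two consecutive terms determine the rest), the sequence is periodic with period 48.
(433 - 0) mod 48 = 1, so t(433) = t(1) = 25.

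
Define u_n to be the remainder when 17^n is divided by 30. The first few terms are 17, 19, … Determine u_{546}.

Computing terms: u_1 = 17; u_2 = 19; u_3 = 23; u_4 = 1; u_5 = 17.
Since u_5 = u_1 = 17, the sequence is periodic with period 4.
So u_{546} = u_{1 + ((546-1) mod 4)} = u_2 = 19.

19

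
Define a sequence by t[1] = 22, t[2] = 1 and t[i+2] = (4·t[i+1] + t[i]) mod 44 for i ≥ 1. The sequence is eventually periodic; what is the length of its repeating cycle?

10

We have t[1] = 22; t[2] = 1; t[3] = 26; t[4] = 17; t[5] = 6; t[6] = 41; t[7] = 38; t[8] = 17; t[9] = 18; t[10] = 1; t[11] = 22; t[12] = 1.
The sequence repeats with period 10.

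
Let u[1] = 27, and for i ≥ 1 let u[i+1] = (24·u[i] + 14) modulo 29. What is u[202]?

1

Listing terms: u[1] = 27,  u[2] = 24,  u[3] = 10,  u[4] = 22,  u[5] = 20,  u[6] = 1,  u[7] = 9,  u[8] = 27.
Since u[8] = u[1] = 27, the sequence is periodic with period 7.
(202 - 1) mod 7 = 5, so u[202] = u[6] = 1.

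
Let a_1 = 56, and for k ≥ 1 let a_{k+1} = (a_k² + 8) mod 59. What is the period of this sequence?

3

Listing terms: a_1 = 56, a_2 = 17, a_3 = 2, a_4 = 12, a_5 = 34, a_6 = 43, a_7 = 28, a_8 = 25, a_9 = 43.
Since a_9 = a_6 = 43, the sequence is eventually periodic: after a pre-period of length 5 it cycles with period 3.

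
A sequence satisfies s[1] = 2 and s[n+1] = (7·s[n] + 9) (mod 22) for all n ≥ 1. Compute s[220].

Listing terms: s[1] = 2, s[2] = 1, s[3] = 16, s[4] = 11, s[5] = 20, s[6] = 17, s[7] = 18, s[8] = 3, s[9] = 8, s[10] = 21, s[11] = 2.
The sequence repeats with period 10.
So s[220] = s[1 + ((220-1) mod 10)] = s[10] = 21.

21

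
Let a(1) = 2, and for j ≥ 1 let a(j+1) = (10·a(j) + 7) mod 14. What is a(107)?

1

Listing terms: a(1) = 2, a(2) = 13, a(3) = 11, a(4) = 5, a(5) = 1, a(6) = 3, a(7) = 9, a(8) = 13.
Since a(8) = a(2) = 13, the sequence is eventually periodic: after a pre-period of length 1 it cycles with period 6.
For j ≥ 2, a(j) depends only on (j - 2) mod 6. (107 - 2) mod 6 = 3, so a(107) = a(5) = 1.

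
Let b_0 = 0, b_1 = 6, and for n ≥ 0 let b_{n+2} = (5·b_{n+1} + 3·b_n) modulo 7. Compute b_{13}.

b_0 = 0; b_1 = 6; b_2 = 2; b_3 = 0; b_4 = 6.
Since (b_3, b_4) = (b_0, b_1) = (0, 6) (two consecutive terms determine the rest), the sequence is periodic with period 3.
(13 - 0) mod 3 = 1, so b_{13} = b_1 = 6.

6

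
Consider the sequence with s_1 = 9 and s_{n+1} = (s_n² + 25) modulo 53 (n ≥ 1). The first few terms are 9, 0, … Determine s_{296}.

Listing terms: s_1 = 9,  s_2 = 0,  s_3 = 25,  s_4 = 14,  s_5 = 9.
Since s_5 = s_1 = 9, the sequence is periodic with period 4.
(296 - 1) mod 4 = 3, so s_{296} = s_4 = 14.

14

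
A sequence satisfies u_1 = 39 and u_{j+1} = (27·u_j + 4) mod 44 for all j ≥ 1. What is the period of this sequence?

u_1 = 39; u_2 = 1; u_3 = 31; u_4 = 5; u_5 = 7; u_6 = 17; u_7 = 23; u_8 = 9; u_9 = 27; u_{10} = 29; u_{11} = 39.
The sequence repeats with period 10.

10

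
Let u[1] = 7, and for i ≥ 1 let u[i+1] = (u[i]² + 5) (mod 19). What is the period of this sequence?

4

u[1] = 7, u[2] = 16, u[3] = 14, u[4] = 11, u[5] = 12, u[6] = 16.
Since u[6] = u[2] = 16, the sequence is eventually periodic: after a pre-period of length 1 it cycles with period 4.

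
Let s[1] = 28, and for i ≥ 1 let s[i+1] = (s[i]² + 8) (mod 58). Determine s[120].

36

Computing terms: s[1] = 28,  s[2] = 38,  s[3] = 2,  s[4] = 12,  s[5] = 36,  s[6] = 28.
The sequence repeats with period 5.
So s[120] = s[1 + ((120-1) mod 5)] = s[5] = 36.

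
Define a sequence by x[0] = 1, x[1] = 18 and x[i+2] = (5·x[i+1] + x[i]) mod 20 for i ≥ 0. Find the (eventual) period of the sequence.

6

Listing terms: x[0] = 1,  x[1] = 18,  x[2] = 11,  x[3] = 13,  x[4] = 16,  x[5] = 13,  x[6] = 1,  x[7] = 18.
The sequence repeats with period 6.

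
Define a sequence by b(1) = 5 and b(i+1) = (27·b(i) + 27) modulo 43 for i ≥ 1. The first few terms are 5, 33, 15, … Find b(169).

Listing terms: b(1) = 5, b(2) = 33, b(3) = 15, b(4) = 2, b(5) = 38, b(6) = 21, b(7) = 35, b(8) = 26, b(9) = 41, b(10) = 16, b(11) = 29, b(12) = 36, b(13) = 10, b(14) = 39, b(15) = 5.
The sequence repeats with period 14.
(169 - 1) mod 14 = 0, so b(169) = b(1) = 5.

5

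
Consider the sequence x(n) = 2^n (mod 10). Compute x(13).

x(1) = 2, x(2) = 4, x(3) = 8, x(4) = 6, x(5) = 2.
The sequence repeats with period 4.
So x(13) = x(1 + ((13-1) mod 4)) = x(1) = 2.

2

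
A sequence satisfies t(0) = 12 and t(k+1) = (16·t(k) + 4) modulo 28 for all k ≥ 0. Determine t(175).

Computing terms: t(0) = 12,  t(1) = 0,  t(2) = 4,  t(3) = 12.
The sequence repeats with period 3.
(175 - 0) mod 3 = 1, so t(175) = t(1) = 0.

0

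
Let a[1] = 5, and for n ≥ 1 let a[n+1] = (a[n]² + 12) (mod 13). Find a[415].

8

We have a[1] = 5; a[2] = 11; a[3] = 3; a[4] = 8; a[5] = 11.
Since a[5] = a[2] = 11, the sequence is eventually periodic: after a pre-period of length 1 it cycles with period 3.
For n ≥ 2, a[n] depends only on (n - 2) mod 3. (415 - 2) mod 3 = 2, so a[415] = a[4] = 8.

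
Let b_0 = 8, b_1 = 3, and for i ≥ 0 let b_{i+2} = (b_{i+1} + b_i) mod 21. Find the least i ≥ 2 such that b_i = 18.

Listing terms: b_0 = 8,  b_1 = 3,  b_2 = 11,  b_3 = 14,  b_4 = 4,  b_5 = 18,  b_6 = 1,  b_7 = 19,  b_8 = 20,  b_9 = 18,  b_{10} = 17,  b_{11} = 14,  b_{12} = 10,  b_{13} = 3,  b_{14} = 13,  b_{15} = 16,  b_{16} = 8,  b_{17} = 3.
Since (b_{16}, b_{17}) = (b_0, b_1) = (8, 3) (two consecutive terms determine the rest), the sequence is periodic with period 16.
The value 18 first appears (with i ≥ 2) at b_5.

5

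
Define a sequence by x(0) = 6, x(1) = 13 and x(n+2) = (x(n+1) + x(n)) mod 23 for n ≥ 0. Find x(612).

9

x(0) = 6, x(1) = 13, x(2) = 19, x(3) = 9, x(4) = 5, x(5) = 14, x(6) = 19, x(7) = 10, x(8) = 6, x(9) = 16, x(10) = 22, x(11) = 15, x(12) = 14, x(13) = 6, x(14) = 20, x(15) = 3, x(16) = 0, x(17) = 3, x(18) = 3, x(19) = 6, x(20) = 9, x(21) = 15, x(22) = 1, x(23) = 16, x(24) = 17, x(25) = 10, x(26) = 4, x(27) = 14, x(28) = 18, x(29) = 9, x(30) = 4, x(31) = 13, x(32) = 17, x(33) = 7, x(34) = 1, x(35) = 8, x(36) = 9, x(37) = 17, x(38) = 3, x(39) = 20, x(40) = 0, x(41) = 20, x(42) = 20, x(43) = 17, x(44) = 14, x(45) = 8, x(46) = 22, x(47) = 7, x(48) = 6, x(49) = 13.
Since (x(48), x(49)) = (x(0), x(1)) = (6, 13) (two consecutive terms determine the rest), the sequence is periodic with period 48.
So x(612) = x(0 + ((612-0) mod 48)) = x(36) = 9.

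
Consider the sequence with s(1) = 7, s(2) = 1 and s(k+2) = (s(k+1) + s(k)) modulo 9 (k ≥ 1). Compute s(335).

Listing terms: s(1) = 7; s(2) = 1; s(3) = 8; s(4) = 0; s(5) = 8; s(6) = 8; s(7) = 7; s(8) = 6; s(9) = 4; s(10) = 1; s(11) = 5; s(12) = 6; s(13) = 2; s(14) = 8; s(15) = 1; s(16) = 0; s(17) = 1; s(18) = 1; s(19) = 2; s(20) = 3; s(21) = 5; s(22) = 8; s(23) = 4; s(24) = 3; s(25) = 7; s(26) = 1.
Since (s(25), s(26)) = (s(1), s(2)) = (7, 1) (two consecutive terms determine the rest), the sequence is periodic with period 24.
So s(335) = s(1 + ((335-1) mod 24)) = s(23) = 4.

4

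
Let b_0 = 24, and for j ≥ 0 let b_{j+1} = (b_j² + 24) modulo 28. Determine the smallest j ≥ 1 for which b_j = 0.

Computing terms: b_0 = 24,  b_1 = 12,  b_2 = 0,  b_3 = 24.
Since b_3 = b_0 = 24, the sequence is periodic with period 3.
The value 0 first appears (with j ≥ 1) at b_2.

2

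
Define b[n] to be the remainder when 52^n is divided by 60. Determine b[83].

28

We have b[0] = 1, b[1] = 52, b[2] = 4, b[3] = 28, b[4] = 16, b[5] = 52.
Since b[5] = b[1] = 52, the sequence is eventually periodic: after a pre-period of length 1 it cycles with period 4.
For n ≥ 1, b[n] depends only on (n - 1) mod 4. (83 - 1) mod 4 = 2, so b[83] = b[3] = 28.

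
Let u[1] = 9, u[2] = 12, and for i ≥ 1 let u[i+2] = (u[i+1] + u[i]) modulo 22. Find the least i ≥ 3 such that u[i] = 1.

12

u[1] = 9, u[2] = 12, u[3] = 21, u[4] = 11, u[5] = 10, u[6] = 21, u[7] = 9, u[8] = 8, u[9] = 17, u[10] = 3, u[11] = 20, u[12] = 1, u[13] = 21, u[14] = 0, u[15] = 21, u[16] = 21, u[17] = 20, u[18] = 19, u[19] = 17, u[20] = 14, u[21] = 9, u[22] = 1, u[23] = 10, u[24] = 11, u[25] = 21, u[26] = 10, u[27] = 9, u[28] = 19, u[29] = 6, u[30] = 3, u[31] = 9, u[32] = 12.
Since (u[31], u[32]) = (u[1], u[2]) = (9, 12) (two consecutive terms determine the rest), the sequence is periodic with period 30.
The value 1 first appears (with i ≥ 3) at u[12].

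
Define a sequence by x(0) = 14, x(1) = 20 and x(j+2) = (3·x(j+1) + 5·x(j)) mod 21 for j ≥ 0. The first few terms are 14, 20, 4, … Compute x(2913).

Listing terms: x(0) = 14,  x(1) = 20,  x(2) = 4,  x(3) = 7,  x(4) = 20,  x(5) = 11,  x(6) = 7,  x(7) = 13,  x(8) = 11,  x(9) = 14,  x(10) = 13,  x(11) = 4,  x(12) = 14,  x(13) = 20.
Since (x(12), x(13)) = (x(0), x(1)) = (14, 20) (two consecutive terms determine the rest), the sequence is periodic with period 12.
(2913 - 0) mod 12 = 9, so x(2913) = x(9) = 14.

14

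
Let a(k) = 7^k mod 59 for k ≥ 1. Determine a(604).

Computing terms: a(1) = 7, a(2) = 49, a(3) = 48, a(4) = 41, a(5) = 51, a(6) = 3, a(7) = 21, a(8) = 29, a(9) = 26, a(10) = 5, a(11) = 35, a(12) = 9, a(13) = 4, a(14) = 28, a(15) = 19, a(16) = 15, a(17) = 46, a(18) = 27, a(19) = 12, a(20) = 25, a(21) = 57, a(22) = 45, a(23) = 20, a(24) = 22, a(25) = 36, a(26) = 16, a(27) = 53, a(28) = 17, a(29) = 1, a(30) = 7.
The sequence repeats with period 29.
(604 - 1) mod 29 = 23, so a(604) = a(24) = 22.

22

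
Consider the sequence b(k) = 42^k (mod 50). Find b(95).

18

Computing terms: b(1) = 42; b(2) = 14; b(3) = 38; b(4) = 46; b(5) = 32; b(6) = 44; b(7) = 48; b(8) = 16; b(9) = 22; b(10) = 24; b(11) = 8; b(12) = 36; b(13) = 12; b(14) = 4; b(15) = 18; b(16) = 6; b(17) = 2; b(18) = 34; b(19) = 28; b(20) = 26; b(21) = 42.
Since b(21) = b(1) = 42, the sequence is periodic with period 20.
So b(95) = b(1 + ((95-1) mod 20)) = b(15) = 18.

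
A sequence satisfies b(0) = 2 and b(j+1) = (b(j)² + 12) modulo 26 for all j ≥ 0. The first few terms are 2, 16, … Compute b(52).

16

Computing terms: b(0) = 2,  b(1) = 16,  b(2) = 8,  b(3) = 24,  b(4) = 16.
Since b(4) = b(1) = 16, the sequence is eventually periodic: after a pre-period of length 1 it cycles with period 3.
For j ≥ 1, b(j) depends only on (j - 1) mod 3. (52 - 1) mod 3 = 0, so b(52) = b(1) = 16.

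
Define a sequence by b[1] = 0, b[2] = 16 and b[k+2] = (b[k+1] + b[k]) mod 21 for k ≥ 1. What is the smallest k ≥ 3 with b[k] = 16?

We have b[1] = 0, b[2] = 16, b[3] = 16, b[4] = 11, b[5] = 6, b[6] = 17, b[7] = 2, b[8] = 19, b[9] = 0, b[10] = 19, b[11] = 19, b[12] = 17, b[13] = 15, b[14] = 11, b[15] = 5, b[16] = 16, b[17] = 0, b[18] = 16.
Since (b[17], b[18]) = (b[1], b[2]) = (0, 16) (two consecutive terms determine the rest), the sequence is periodic with period 16.
The value 16 first appears (with k ≥ 3) at b[3].

3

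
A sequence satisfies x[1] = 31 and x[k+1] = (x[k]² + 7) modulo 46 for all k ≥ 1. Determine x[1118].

2

We have x[1] = 31; x[2] = 2; x[3] = 11; x[4] = 36; x[5] = 15; x[6] = 2.
Since x[6] = x[2] = 2, the sequence is eventually periodic: after a pre-period of length 1 it cycles with period 4.
For k ≥ 2, x[k] depends only on (k - 2) mod 4. (1118 - 2) mod 4 = 0, so x[1118] = x[2] = 2.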